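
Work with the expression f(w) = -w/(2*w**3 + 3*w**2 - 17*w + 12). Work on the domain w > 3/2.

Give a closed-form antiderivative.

The denominator factors as (w - 1)*(w + 4)*(2*w - 3); partial fractions split f into directly integrable pieces: -6/(11*(2*w - 3)) + 4/(55*(w + 4)) + 1/(5*(w - 1)).
Check: d/dw[(-15*log(w - 3/2) + 11*log(w - 1) + 4*log(w + 4))/55] = -w/(2*w**3 + 3*w**2 - 17*w + 12) = f(w).

An antiderivative is F(w) = (-15*log(w - 3/2) + 11*log(w - 1) + 4*log(w + 4))/55.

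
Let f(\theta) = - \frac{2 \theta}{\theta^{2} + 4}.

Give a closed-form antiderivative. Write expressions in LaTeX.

f matches the chain-rule pattern g'(h)*h' with inner function h(\theta) = \frac{3 \theta^{2}}{2} + 6; substituting u = h(\theta) collapses the integral.
Check: d/d\theta[- \log{\left(\frac{3 \theta^{2}}{2} + 6 \right)}] = - \frac{2 \theta}{\theta^{2} + 4} = f(\theta).

An antiderivative is F(\theta) = - \log{\left(\frac{3 \theta^{2}}{2} + 6 \right)}.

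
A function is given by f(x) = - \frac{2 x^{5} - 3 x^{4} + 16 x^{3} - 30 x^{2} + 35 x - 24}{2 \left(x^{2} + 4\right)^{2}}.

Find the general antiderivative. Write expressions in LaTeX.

Differentiate the proposed F(x) back; it has to land on f(x) exactly.
Check: d/dx[- \frac{x^{2}}{2} + \frac{3 x}{2} - \frac{3 x}{x^{2} + 4} + \frac{3}{4 x^{2} + 16}] = \frac{- 2 x^{5} + 3 x^{4} - 16 x^{3} + 30 x^{2} - 35 x + 24}{2 x^{4} + 16 x^{2} + 32}, which equals f(x).

F(x) = - \frac{x^{2}}{2} + \frac{3 x}{2} - \frac{3 x}{x^{2} + 4} + \frac{3}{4 x^{2} + 16} + C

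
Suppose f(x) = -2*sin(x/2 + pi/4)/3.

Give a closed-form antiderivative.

An antiderivative is F(x) = 4*cos(x/2 + pi/4)/3.

Differentiate the proposed F(x) back; it has to land on f(x) exactly.
Check: d/dx[4*cos(x/2 + pi/4)/3] = -2*sin(x/2 + pi/4)/3 = f(x).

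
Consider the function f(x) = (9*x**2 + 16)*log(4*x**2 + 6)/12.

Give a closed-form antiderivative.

A first test for any F(x): its x-derivative must equal f(x) identically.
Check: d/dx[(6*x**3*log(4*x**2 + 6) - 4*x**3 + 32*x*log(4*x**2 + 6) - 46*x + 23*sqrt(6)*atan(sqrt(6)*x/3))/24] = 3*x**2*log(2*x**2 + 3)/4 + 3*x**2*log(2)/4 + 4*log(2*x**2 + 3)/3 + 4*log(2)/3, which equals f(x).

An antiderivative is F(x) = (6*x**3*log(4*x**2 + 6) - 4*x**3 + 32*x*log(4*x**2 + 6) - 46*x + 23*sqrt(6)*atan(sqrt(6)*x/3))/24.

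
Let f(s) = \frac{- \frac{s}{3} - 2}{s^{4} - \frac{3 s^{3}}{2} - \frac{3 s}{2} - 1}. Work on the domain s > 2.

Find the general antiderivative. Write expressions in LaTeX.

F(s) = \frac{2 \left(- 8 \log{\left(s - 2 \right)} + 22 \log{\left(s + \frac{1}{2} \right)} - 7 \log{\left(s^{2} + 1 \right)} + 27 \operatorname{atan}{\left(s \right)}\right)}{75} + C

Factor the denominator (3 \left(s - 2\right) \left(2 s + 1\right) \left(s^{2} + 1\right)) and decompose: f = - \frac{2 \left(14 s - 27\right)}{75 \left(s^{2} + 1\right)} + \frac{88}{75 \left(2 s + 1\right)} - \frac{16}{75 \left(s - 2\right)}; each piece integrates to a log, atan, or power term.
Check: d/ds[\frac{2 \left(- 8 \log{\left(s - 2 \right)} + 22 \log{\left(s + \frac{1}{2} \right)} - 7 \log{\left(s^{2} + 1 \right)} + 27 \operatorname{atan}{\left(s \right)}\right)}{75}] = \frac{- 2 s - 12}{6 s^{4} - 9 s^{3} - 9 s - 6}, which equals f(s).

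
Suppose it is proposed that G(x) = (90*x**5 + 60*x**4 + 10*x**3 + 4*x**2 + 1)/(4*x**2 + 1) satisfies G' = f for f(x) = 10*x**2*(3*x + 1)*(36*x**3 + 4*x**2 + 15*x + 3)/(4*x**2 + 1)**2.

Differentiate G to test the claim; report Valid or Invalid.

d/dx[G] = (1080*x**6 + 480*x**5 + 490*x**4 + 240*x**3 + 30*x**2)/(16*x**4 + 8*x**2 + 1)
This equals f(x) exactly, so the claim holds.

Valid. The derivative of G reproduces f.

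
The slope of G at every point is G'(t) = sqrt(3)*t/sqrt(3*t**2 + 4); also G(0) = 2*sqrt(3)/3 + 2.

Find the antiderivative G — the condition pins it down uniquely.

The substitution u = t**2 + 4/3 works: G'(t) is exactly (dG/du)*(du/dt) for that inner function.
A general antiderivative is sqrt(t**2 + 4/3) + C.
The condition gives C = 2*sqrt(3)/3 + 2 - (2*sqrt(3)/3) = 2.
So G(t) = sqrt(t**2 + 4/3) + 2.
Check: d/dt[sqrt(t**2 + 4/3) + 2] = sqrt(3)*t/sqrt(3*t**2 + 4) = G'(t).

G(t) = sqrt(t**2 + 4/3) + 2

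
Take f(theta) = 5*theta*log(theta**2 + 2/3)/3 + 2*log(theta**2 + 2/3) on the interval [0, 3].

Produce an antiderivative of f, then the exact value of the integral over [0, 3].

Integrate term by term and add the pieces.
F(theta) = 5*theta**2*log(theta**2 + 2/3)/6 - 5*theta**2/6 + 2*theta*log(theta**2 + 2/3) - 4*theta + 5*log(theta**2 + 2/3)/9 + 4*sqrt(6)*atan(sqrt(6)*theta/2)/3 is an antiderivative of f.
Check: d/dtheta[5*theta**2*log(theta**2 + 2/3)/6 - 5*theta**2/6 + 2*theta*log(theta**2 + 2/3) - 4*theta + 5*log(theta**2 + 2/3)/9 + 4*sqrt(6)*atan(sqrt(6)*theta/2)/3] = 5*theta*log(theta**2 + 2/3)/3 + 2*log(theta**2 + 2/3) = f(theta).
F(3) = -39/2 + 4*sqrt(6)*atan(3*sqrt(6)/2)/3 + 253*log(29/3)/18; F(0) = 5*log(2/3)/9.
Integral = F(3) - F(0) = -39/2 - 5*log(2/3)/9 + 4*sqrt(6)*atan(3*sqrt(6)/2)/3 + 253*log(29/3)/18.

Antiderivative: F(theta) = 5*theta**2*log(theta**2 + 2/3)/6 - 5*theta**2/6 + 2*theta*log(theta**2 + 2/3) - 4*theta + 5*log(theta**2 + 2/3)/9 + 4*sqrt(6)*atan(sqrt(6)*theta/2)/3; value = -39/2 - 5*log(2/3)/9 + 4*sqrt(6)*atan(3*sqrt(6)/2)/3 + 253*log(29/3)/18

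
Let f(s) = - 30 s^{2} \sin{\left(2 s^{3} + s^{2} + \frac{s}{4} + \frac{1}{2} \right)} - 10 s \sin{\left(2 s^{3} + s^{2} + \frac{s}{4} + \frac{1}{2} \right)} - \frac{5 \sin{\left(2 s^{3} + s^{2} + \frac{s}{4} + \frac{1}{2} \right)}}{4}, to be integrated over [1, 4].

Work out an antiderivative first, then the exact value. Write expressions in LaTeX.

The substitution u = 2 s^{3} + s^{2} + \frac{s}{4} + \frac{1}{2} works: f is exactly (dF/du)*(du/ds) for that inner function.
F(s) = 5 \cos{\left(2 s^{3} + s^{2} + \frac{s}{4} + \frac{1}{2} \right)} is an antiderivative of f.
Check: d/ds[5 \cos{\left(2 s^{3} + s^{2} + \frac{s}{4} + \frac{1}{2} \right)}] = - 30 s^{2} \sin{\left(2 s^{3} + s^{2} + \frac{s}{4} + \frac{1}{2} \right)} - 10 s \sin{\left(2 s^{3} + s^{2} + \frac{s}{4} + \frac{1}{2} \right)} - \frac{5 \sin{\left(2 s^{3} + s^{2} + \frac{s}{4} + \frac{1}{2} \right)}}{4} = f(s).
F(4) = 5 \cos{\left(\frac{291}{2} \right)}; F(1) = 5 \cos{\left(\frac{15}{4} \right)}.
Integral = F(4) - F(1) = 5 \cos{\left(\frac{291}{2} \right)} - 5 \cos{\left(\frac{15}{4} \right)}.

Antiderivative: F(s) = 5 \cos{\left(2 s^{3} + s^{2} + \frac{s}{4} + \frac{1}{2} \right)}; value = 5 \cos{\left(\frac{291}{2} \right)} - 5 \cos{\left(\frac{15}{4} \right)}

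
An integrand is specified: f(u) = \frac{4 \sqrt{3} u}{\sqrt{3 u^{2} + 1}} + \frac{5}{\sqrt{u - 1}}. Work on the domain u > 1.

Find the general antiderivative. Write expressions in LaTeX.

F(u) = 5 \sqrt{4 u - 4} + 4 \sqrt{u^{2} + \frac{1}{3}} + C

The integrand splits into summands that can be handled one at a time.
Check: d/du[5 \sqrt{4 u - 4} + 4 \sqrt{u^{2} + \frac{1}{3}}] = \frac{4 \sqrt{3} u \sqrt{u - 1} + 5 \sqrt{3 u^{2} + 1}}{\sqrt{u - 1} \sqrt{3 u^{2} + 1}}, which equals f(u).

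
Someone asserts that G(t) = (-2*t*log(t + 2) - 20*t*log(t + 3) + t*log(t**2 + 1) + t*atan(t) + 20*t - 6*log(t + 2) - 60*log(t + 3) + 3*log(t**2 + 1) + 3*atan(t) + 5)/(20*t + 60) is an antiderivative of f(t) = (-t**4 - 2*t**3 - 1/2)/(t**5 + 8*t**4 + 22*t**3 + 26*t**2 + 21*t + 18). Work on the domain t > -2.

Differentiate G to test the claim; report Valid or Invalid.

d/dt[G] = (-2*t**4 - 4*t**3 - 1)/(2*t**5 + 16*t**4 + 44*t**3 + 52*t**2 + 42*t + 36)
This equals f(t) exactly, so the claim holds.

Valid - differentiating G returns exactly f.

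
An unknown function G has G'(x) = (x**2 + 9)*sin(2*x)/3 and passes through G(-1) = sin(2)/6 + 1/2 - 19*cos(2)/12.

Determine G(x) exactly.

The proposed G(x) is checked by its d/dx: the result must match the given G'(x).
A general antiderivative is -x**2*cos(2*x)/6 + x*sin(2*x)/6 - 17*cos(2*x)/12 + C.
The condition gives C = sin(2)/6 + 1/2 - 19*cos(2)/12 - (sin(2)/6 - 19*cos(2)/12) = 1/2.
So G(x) = -x**2*cos(2*x)/6 + x*sin(2*x)/6 - 17*cos(2*x)/12 + 1/2.
Check: d/dx[-x**2*cos(2*x)/6 + x*sin(2*x)/6 - 17*cos(2*x)/12 + 1/2] = x**2*sin(2*x)/3 + 3*sin(2*x), which equals G'(x).

G(x) = -x**2*cos(2*x)/6 + x*sin(2*x)/6 - 17*cos(2*x)/12 + 1/2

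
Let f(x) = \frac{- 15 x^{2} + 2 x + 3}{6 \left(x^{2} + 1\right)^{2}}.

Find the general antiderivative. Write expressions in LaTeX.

Since d/dx undoes antidifferentiation here, F'(x) = f(x) is required of F(x).
Check: d/dx[\frac{9 x}{6 x^{2} + 6} - \operatorname{atan}{\left(x \right)} - \frac{1}{6 x^{2} + 6}] = \frac{- 15 x^{2} + 2 x + 3}{6 x^{4} + 12 x^{2} + 6}, which equals f(x).

F(x) = \frac{9 x}{6 x^{2} + 6} - \operatorname{atan}{\left(x \right)} - \frac{1}{6 x^{2} + 6} + C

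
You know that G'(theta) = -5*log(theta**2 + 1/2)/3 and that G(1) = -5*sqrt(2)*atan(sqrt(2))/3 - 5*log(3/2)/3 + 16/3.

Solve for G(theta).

Any candidate G(theta) must reproduce the stated G'(theta) exactly.
A general antiderivative is -5*theta*log(theta**2 + 1/2)/3 + 10*theta/3 - 5*sqrt(2)*atan(sqrt(2)*theta)/3 + C.
The condition gives C = -5*sqrt(2)*atan(sqrt(2))/3 - 5*log(3/2)/3 + 16/3 - (-5*sqrt(2)*atan(sqrt(2))/3 - 5*log(3/2)/3 + 10/3) = 2.
So G(theta) = -(5*theta*log(theta**2 + 1/2) - 10*theta + 5*sqrt(2)*atan(sqrt(2)*theta) - 6)/3.
Check: d/dtheta[-(5*theta*log(theta**2 + 1/2) - 10*theta + 5*sqrt(2)*atan(sqrt(2)*theta) - 6)/3] = -5*log(theta**2 + 1/2)/3 = G'(theta).

G(theta) = -(5*theta*log(theta**2 + 1/2) - 10*theta + 5*sqrt(2)*atan(sqrt(2)*theta) - 6)/3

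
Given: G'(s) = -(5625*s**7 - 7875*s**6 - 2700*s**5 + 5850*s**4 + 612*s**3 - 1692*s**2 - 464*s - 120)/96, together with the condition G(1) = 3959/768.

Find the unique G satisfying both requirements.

G(s) = -(5625*s**8 - 9000*s**7 - 3600*s**6 + 9360*s**5 + 1224*s**4 - 4512*s**3 - 1856*s**2 - 960*s - 240)/768

Recover the given G'(s) by differentiating a candidate G(s); any mismatch rules it out.
A general antiderivative is s**3 + 5*s**2/3 + 2*s - 3*(5*s**2/4 - s/2 - 1/2)**4 + C.
The condition gives C = 3959/768 - (3575/768) = 1/2.
So G(s) = -(5625*s**8 - 9000*s**7 - 3600*s**6 + 9360*s**5 + 1224*s**4 - 4512*s**3 - 1856*s**2 - 960*s - 240)/768.
Check: d/ds[-(5625*s**8 - 9000*s**7 - 3600*s**6 + 9360*s**5 + 1224*s**4 - 4512*s**3 - 1856*s**2 - 960*s - 240)/768] = -1875*s**7/32 + 2625*s**6/32 + 225*s**5/8 - 975*s**4/16 - 51*s**3/8 + 141*s**2/8 + 29*s/6 + 5/4, which equals G'(s).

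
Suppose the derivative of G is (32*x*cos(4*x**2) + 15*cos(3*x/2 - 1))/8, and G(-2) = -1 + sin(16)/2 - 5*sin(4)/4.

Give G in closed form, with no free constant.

Recover the given G'(x) by differentiating a candidate G(x); any mismatch rules it out.
A general antiderivative is sin(4*x**2)/2 + 5*sin(3*x/2 - 1)/4 + C.
The condition gives C = -1 + sin(16)/2 - 5*sin(4)/4 - (sin(16)/2 - 5*sin(4)/4) = -1.
So G(x) = sin(4*x**2)/2 + 5*sin(3*x/2 - 1)/4 - 1.
Check: d/dx[sin(4*x**2)/2 + 5*sin(3*x/2 - 1)/4 - 1] = 4*x*cos(4*x**2) + 15*cos(3*x/2 - 1)/8, which equals G'(x).

G(x) = sin(4*x**2)/2 + 5*sin(3*x/2 - 1)/4 - 1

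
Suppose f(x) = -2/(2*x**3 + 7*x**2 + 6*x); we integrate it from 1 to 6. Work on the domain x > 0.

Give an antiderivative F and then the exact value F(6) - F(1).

Antiderivative: F(x) = -log(x)/3 + 4*log(x + 3/2)/3 - log(x + 2); value = -log(8) - 4*log(5/2)/3 - log(6)/3 + log(3) + 4*log(15/2)/3

The denominator factors as x*(x + 2)*(2*x + 3); partial fractions split f into directly integrable pieces: 8/(3*(2*x + 3)) - 1/(x + 2) - 1/(3*x).
F(x) = -log(x)/3 + 4*log(x + 3/2)/3 - log(x + 2) is an antiderivative of f.
Check: d/dx[-log(x)/3 + 4*log(x + 3/2)/3 - log(x + 2)] = -2/(2*x**3 + 7*x**2 + 6*x) = f(x).
F(6) = -log(8) - log(6)/3 + 4*log(15/2)/3; F(1) = -log(3) + 4*log(5/2)/3.
Integral = F(6) - F(1) = -log(8) - 4*log(5/2)/3 - log(6)/3 + log(3) + 4*log(15/2)/3.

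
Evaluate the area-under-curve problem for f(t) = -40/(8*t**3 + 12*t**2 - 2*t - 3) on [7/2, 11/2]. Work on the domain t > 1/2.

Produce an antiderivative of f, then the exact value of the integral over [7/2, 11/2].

Antiderivative: F(t) = 5*log(2*t + 1) - 5*log(4*t**2 + 4*t - 3)/2; value = -5*log(140)/2 - 5*log(8) + 5*log(60)/2 + 5*log(12)

The denominator factors as (2*t - 1)*(2*t + 1)*(2*t + 3); partial fractions split f into directly integrable pieces: -5/(2*t + 3) + 10/(2*t + 1) - 5/(2*t - 1).
F(t) = 5*log(2*t + 1) - 5*log(4*t**2 + 4*t - 3)/2 is an antiderivative of f.
Check: d/dt[5*log(2*t + 1) - 5*log(4*t**2 + 4*t - 3)/2] = -40/(8*t**3 + 12*t**2 - 2*t - 3) = f(t).
F(11/2) = -5*log(140)/2 + 5*log(12); F(7/2) = -5*log(60)/2 + 5*log(8).
Integral = F(11/2) - F(7/2) = -5*log(140)/2 - 5*log(8) + 5*log(60)/2 + 5*log(12).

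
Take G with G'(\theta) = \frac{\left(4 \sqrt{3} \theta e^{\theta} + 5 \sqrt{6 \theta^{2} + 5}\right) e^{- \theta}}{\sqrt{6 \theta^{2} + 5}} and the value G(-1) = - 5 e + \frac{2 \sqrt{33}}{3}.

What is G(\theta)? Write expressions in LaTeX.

G(\theta) = 2 \sqrt{2 \theta^{2} + \frac{5}{3}} - 5 e^{- \theta}

Differentiate the proposed G(\theta) back; it has to land on the given G'(\theta).
A general antiderivative is 2 \sqrt{2 \theta^{2} + \frac{5}{3}} - 5 e^{- \theta} + C.
The condition gives C = - 5 e + \frac{2 \sqrt{33}}{3} - (- 5 e + \frac{2 \sqrt{33}}{3}) = 0.
So G(\theta) = 2 \sqrt{2 \theta^{2} + \frac{5}{3}} - 5 e^{- \theta}.
Check: d/d\theta[2 \sqrt{2 \theta^{2} + \frac{5}{3}} - 5 e^{- \theta}] = \frac{\left(4 \sqrt{3} \theta e^{\theta} + 5 \sqrt{6 \theta^{2} + 5}\right) e^{- \theta}}{\sqrt{6 \theta^{2} + 5}} = G'(\theta).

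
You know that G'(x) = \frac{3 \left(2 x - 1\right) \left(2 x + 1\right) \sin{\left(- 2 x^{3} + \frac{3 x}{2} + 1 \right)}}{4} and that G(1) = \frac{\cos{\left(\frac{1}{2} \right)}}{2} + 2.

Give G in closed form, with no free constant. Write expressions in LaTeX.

G(x) = \frac{\cos{\left(- 2 x^{3} + \frac{3 x}{2} + 1 \right)}}{2} + 2

The substitution u = - 2 x^{3} + \frac{3 x}{2} + 1 works: G'(x) is exactly (dG/du)*(du/dx) for that inner function.
A general antiderivative is \frac{\cos{\left(- 2 x^{3} + \frac{3 x}{2} + 1 \right)}}{2} + C.
The condition gives C = \frac{\cos{\left(\frac{1}{2} \right)}}{2} + 2 - (\frac{\cos{\left(\frac{1}{2} \right)}}{2}) = 2.
So G(x) = \frac{\cos{\left(- 2 x^{3} + \frac{3 x}{2} + 1 \right)}}{2} + 2.
Check: d/dx[\frac{\cos{\left(- 2 x^{3} + \frac{3 x}{2} + 1 \right)}}{2} + 2] = 3 x^{2} \sin{\left(- 2 x^{3} + \frac{3 x}{2} + 1 \right)} - \frac{3 \sin{\left(- 2 x^{3} + \frac{3 x}{2} + 1 \right)}}{4}, which equals G'(x).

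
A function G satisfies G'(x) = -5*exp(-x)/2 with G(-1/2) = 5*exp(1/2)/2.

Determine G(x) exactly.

The proposed G(x) is checked by its d/dx: the result must match the given G'(x).
A general antiderivative is 5*exp(-x)/2 + C.
The condition gives C = 5*exp(1/2)/2 - (5*exp(1/2)/2) = 0.
So G(x) = 5*exp(-x)/2.
Check: d/dx[5*exp(-x)/2] = -5*exp(-x)/2 = G'(x).

G(x) = 5*exp(-x)/2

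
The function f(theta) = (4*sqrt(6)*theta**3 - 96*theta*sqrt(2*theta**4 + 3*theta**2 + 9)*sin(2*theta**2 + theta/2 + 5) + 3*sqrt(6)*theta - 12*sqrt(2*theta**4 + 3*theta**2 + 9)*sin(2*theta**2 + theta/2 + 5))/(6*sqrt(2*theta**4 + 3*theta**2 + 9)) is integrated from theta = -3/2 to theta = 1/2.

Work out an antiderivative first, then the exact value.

Antiderivative: F(theta) = sqrt(theta**4/3 + theta**2/2 + 3/2) + 4*cos(2*theta**2 + theta/2 + 5); value = -sqrt(69)/4 + sqrt(237)/12 - 4*cos(35/4) + 4*cos(23/4)

Recover f(theta) by differentiating a candidate F(theta); any mismatch rules it out.
F(theta) = sqrt(theta**4/3 + theta**2/2 + 3/2) + 4*cos(2*theta**2 + theta/2 + 5) is an antiderivative of f.
Check: d/dtheta[sqrt(theta**4/3 + theta**2/2 + 3/2) + 4*cos(2*theta**2 + theta/2 + 5)] = (4*sqrt(6)*theta**3 - 96*theta*sqrt(2*theta**4 + 3*theta**2 + 9)*sin(2*theta**2 + theta/2 + 5) + 3*sqrt(6)*theta - 12*sqrt(2*theta**4 + 3*theta**2 + 9)*sin(2*theta**2 + theta/2 + 5))/(6*sqrt(2*theta**4 + 3*theta**2 + 9)) = f(theta).
F(1/2) = sqrt(237)/12 + 4*cos(23/4); F(-3/2) = 4*cos(35/4) + sqrt(69)/4.
Integral = F(1/2) - F(-3/2) = -sqrt(69)/4 + sqrt(237)/12 - 4*cos(35/4) + 4*cos(23/4).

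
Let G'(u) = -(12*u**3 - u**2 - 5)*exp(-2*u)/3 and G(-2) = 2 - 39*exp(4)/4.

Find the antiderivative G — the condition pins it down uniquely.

G'(u) has the shape v'r + vr' for v = 2*u**3 + 17*u**2/6 + 17*u/6 + 7/12 and r = exp(-2*u) — it is the derivative of the product v*r.
A general antiderivative is (24*u**3 + 34*u**2 + 34*u + 7)*exp(-2*u)/12 + C.
The condition gives C = 2 - 39*exp(4)/4 - (-39*exp(4)/4) = 2.
So G(u) = (24*u**3 + 34*u**2 + 34*u + 24*exp(2*u) + 7)*exp(-2*u)/12.
Check: d/du[(24*u**3 + 34*u**2 + 34*u + 24*exp(2*u) + 7)*exp(-2*u)/12] = (-12*u**3 + u**2 + 5)*exp(-2*u)/3, which equals G'(u).

G(u) = (24*u**3 + 34*u**2 + 34*u + 24*exp(2*u) + 7)*exp(-2*u)/12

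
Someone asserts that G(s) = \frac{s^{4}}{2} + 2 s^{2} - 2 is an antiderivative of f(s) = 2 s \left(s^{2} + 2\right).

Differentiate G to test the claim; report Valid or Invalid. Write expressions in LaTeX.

d/ds[G] = 2 s^{3} + 4 s
This equals f(s) exactly, so the claim holds.

Valid: G'(s) = f(s).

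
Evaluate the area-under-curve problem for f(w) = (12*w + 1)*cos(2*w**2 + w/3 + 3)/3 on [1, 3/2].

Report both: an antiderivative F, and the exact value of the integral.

Antiderivative: F(w) = sin(2*w**2 + w/3 + 3); value = -sin(16/3) + sin(8)

f matches the chain-rule pattern g'(h)*h' with inner function h(w) = 2*w**2 + w/3 + 3; substituting u = h(w) collapses the integral.
F(w) = sin(2*w**2 + w/3 + 3) is an antiderivative of f.
Check: d/dw[sin(2*w**2 + w/3 + 3)] = 4*w*cos(2*w**2 + w/3 + 3) + cos(2*w**2 + w/3 + 3)/3, which equals f(w).
F(3/2) = sin(8); F(1) = sin(16/3).
Integral = F(3/2) - F(1) = -sin(16/3) + sin(8).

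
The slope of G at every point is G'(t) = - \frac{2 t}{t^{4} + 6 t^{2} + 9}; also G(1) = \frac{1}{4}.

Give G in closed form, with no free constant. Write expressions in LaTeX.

The substitution u = t^{2} + 3 works: G'(t) is exactly (dG/du)*(du/dt) for that inner function.
A general antiderivative is \frac{1}{t^{2} + 3} + C.
The condition gives C = \frac{1}{4} - (\frac{1}{4}) = 0.
So G(t) = \frac{1}{t^{2} + 3}.
Check: d/dt[\frac{1}{t^{2} + 3}] = - \frac{2 t}{t^{4} + 6 t^{2} + 9} = G'(t).

G(t) = \frac{1}{t^{2} + 3}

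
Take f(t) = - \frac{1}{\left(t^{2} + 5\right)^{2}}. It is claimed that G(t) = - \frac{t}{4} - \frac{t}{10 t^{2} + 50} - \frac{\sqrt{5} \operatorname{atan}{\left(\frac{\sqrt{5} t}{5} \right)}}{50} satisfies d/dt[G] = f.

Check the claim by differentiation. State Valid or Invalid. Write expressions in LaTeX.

Invalid: d/dt[G] - f = - \frac{1}{4}, which is not 0.

d/dt[G] = \frac{- t^{4} - 10 t^{2} - 29}{4 t^{4} + 40 t^{2} + 100}
d/dt[G] - f(t) = - \frac{1}{4} != 0.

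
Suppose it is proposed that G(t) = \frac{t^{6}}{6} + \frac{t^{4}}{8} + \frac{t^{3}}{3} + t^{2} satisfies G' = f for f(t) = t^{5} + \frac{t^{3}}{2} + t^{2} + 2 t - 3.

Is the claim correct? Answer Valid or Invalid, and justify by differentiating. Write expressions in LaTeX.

Invalid: d/dt[G] - f = 3, which is not 0.

d/dt[G] = t^{5} + \frac{t^{3}}{2} + t^{2} + 2 t
d/dt[G] - f(t) = 3 != 0.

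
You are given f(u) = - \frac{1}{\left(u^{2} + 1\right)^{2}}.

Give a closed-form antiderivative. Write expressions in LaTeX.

An antiderivative is F(u) = - \frac{u}{2 u^{2} + 2} - \frac{\operatorname{atan}{\left(u \right)}}{2}.

An antiderivative F(u) passes only if d/du[F] lands on f(u) exactly.
Check: d/du[- \frac{u}{2 u^{2} + 2} - \frac{\operatorname{atan}{\left(u \right)}}{2}] = - \frac{1}{u^{4} + 2 u^{2} + 1}, which equals f(u).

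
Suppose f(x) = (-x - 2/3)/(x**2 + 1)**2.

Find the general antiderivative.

An antiderivative F(x) passes only if d/dx[F] lands on f(x) exactly.
Check: d/dx[(-2*x**2*atan(x) - 2*x - 2*atan(x) + 3)/(6*x**2 + 6)] = (-3*x - 2)/(3*x**4 + 6*x**2 + 3), which equals f(x).

F(x) = (-2*x**2*atan(x) - 2*x - 2*atan(x) + 3)/(6*x**2 + 6) + C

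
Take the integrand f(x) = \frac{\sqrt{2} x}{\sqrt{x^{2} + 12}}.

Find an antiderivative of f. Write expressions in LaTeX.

An antiderivative is F(x) = 2 \sqrt{\frac{x^{2}}{2} + 6}.

f matches the chain-rule pattern g'(h)*h' with inner function h(x) = \frac{x^{2}}{2} + 6; substituting u = h(x) collapses the integral.
Check: d/dx[2 \sqrt{\frac{x^{2}}{2} + 6}] = \frac{\sqrt{2} x}{\sqrt{x^{2} + 12}} = f(x).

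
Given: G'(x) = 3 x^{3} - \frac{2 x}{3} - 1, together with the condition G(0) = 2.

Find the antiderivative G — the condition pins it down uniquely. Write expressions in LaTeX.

G(x) = \frac{9 x^{4} - 4 x^{2} - 12 x + 24}{12}

Integrate term by term and add the pieces.
A general antiderivative is \frac{3 x^{4}}{4} - \frac{x^{2}}{3} - x + C.
The condition gives C = 2 - (0) = 2.
So G(x) = \frac{9 x^{4} - 4 x^{2} - 12 x + 24}{12}.
Check: d/dx[\frac{9 x^{4} - 4 x^{2} - 12 x + 24}{12}] = 3 x^{3} - \frac{2 x}{3} - 1 = G'(x).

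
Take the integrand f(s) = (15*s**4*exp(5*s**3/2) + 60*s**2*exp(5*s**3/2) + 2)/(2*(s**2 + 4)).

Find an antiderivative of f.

Any candidate F(s) must reproduce f(s) exactly when differentiated.
Check: d/ds[(2*exp(5*s**3/2) + atan(s/2))/2] = (15*s**4*exp(5*s**3/2) + 60*s**2*exp(5*s**3/2) + 2)/(2*s**2 + 8), which equals f(s).

An antiderivative is F(s) = (2*exp(5*s**3/2) + atan(s/2))/2.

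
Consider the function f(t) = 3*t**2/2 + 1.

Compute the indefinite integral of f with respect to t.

F(t) = t**3/2 + t + C

Differentiate the proposed F(t) back; it has to land on f(t) exactly.
Check: d/dt[t**3/2 + t] = 3*t**2/2 + 1 = f(t).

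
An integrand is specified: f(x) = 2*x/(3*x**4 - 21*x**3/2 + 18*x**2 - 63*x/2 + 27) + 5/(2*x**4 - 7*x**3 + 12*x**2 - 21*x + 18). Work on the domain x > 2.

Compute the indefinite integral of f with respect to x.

Factor the denominator (3*(x - 2)*(2*x - 3)*(x**2 + 3)) and decompose: f = (5*x - 4)/(21*(x**2 + 3)) - 8/(3*(2*x - 3)) + 23/(21*(x - 2)); each piece integrates to a log, atan, or power term.
Check: d/dx[23*log(x - 2)/21 - 4*log(x - 3/2)/3 + 5*log(x**2 + 3)/42 - 4*sqrt(3)*atan(sqrt(3)*x/3)/63] = (4*x + 15)/(6*x**4 - 21*x**3 + 36*x**2 - 63*x + 54), which equals f(x).

F(x) = 23*log(x - 2)/21 - 4*log(x - 3/2)/3 + 5*log(x**2 + 3)/42 - 4*sqrt(3)*atan(sqrt(3)*x/3)/63 + C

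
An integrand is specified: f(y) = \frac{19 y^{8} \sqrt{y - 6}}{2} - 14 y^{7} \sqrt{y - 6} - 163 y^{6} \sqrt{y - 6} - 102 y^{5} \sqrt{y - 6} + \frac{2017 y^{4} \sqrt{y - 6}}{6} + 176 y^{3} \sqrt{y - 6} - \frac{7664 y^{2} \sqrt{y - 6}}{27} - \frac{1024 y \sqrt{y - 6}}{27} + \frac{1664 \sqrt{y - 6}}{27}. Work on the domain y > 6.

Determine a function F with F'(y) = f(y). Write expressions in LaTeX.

An antiderivative is F(y) = \frac{\left(y - 6\right)^{\frac{3}{2}} \left(3 y^{2} + 3 y - 4\right)^{4}}{81}.

f has the shape u'v + uv' for u = \left(y - 6\right)^{\frac{3}{2}} and v = \left(- y^{2} - y + \frac{4}{3}\right)^{4} — it is the derivative of the product u*v.
Check: d/dy[\frac{\left(y - 6\right)^{\frac{3}{2}} \left(3 y^{2} + 3 y - 4\right)^{4}}{81}] = \frac{19 y^{8} \sqrt{y - 6}}{2} - 14 y^{7} \sqrt{y - 6} - 163 y^{6} \sqrt{y - 6} - 102 y^{5} \sqrt{y - 6} + \frac{2017 y^{4} \sqrt{y - 6}}{6} + 176 y^{3} \sqrt{y - 6} - \frac{7664 y^{2} \sqrt{y - 6}}{27} - \frac{1024 y \sqrt{y - 6}}{27} + \frac{1664 \sqrt{y - 6}}{27} = f(y).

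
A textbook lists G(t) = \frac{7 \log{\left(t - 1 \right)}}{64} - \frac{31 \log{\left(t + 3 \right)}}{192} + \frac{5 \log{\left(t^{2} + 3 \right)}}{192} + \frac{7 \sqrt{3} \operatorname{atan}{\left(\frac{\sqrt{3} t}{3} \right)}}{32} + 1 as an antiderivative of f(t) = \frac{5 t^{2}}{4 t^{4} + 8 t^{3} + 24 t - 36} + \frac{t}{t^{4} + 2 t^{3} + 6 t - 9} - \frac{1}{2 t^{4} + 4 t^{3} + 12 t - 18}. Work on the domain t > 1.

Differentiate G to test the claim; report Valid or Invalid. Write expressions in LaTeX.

d/dt[G] = \frac{5 t^{2} + 4 t - 2}{4 t^{4} + 8 t^{3} + 24 t - 36}
This equals f(t) exactly, so the claim holds.

Valid: G'(t) = f(t).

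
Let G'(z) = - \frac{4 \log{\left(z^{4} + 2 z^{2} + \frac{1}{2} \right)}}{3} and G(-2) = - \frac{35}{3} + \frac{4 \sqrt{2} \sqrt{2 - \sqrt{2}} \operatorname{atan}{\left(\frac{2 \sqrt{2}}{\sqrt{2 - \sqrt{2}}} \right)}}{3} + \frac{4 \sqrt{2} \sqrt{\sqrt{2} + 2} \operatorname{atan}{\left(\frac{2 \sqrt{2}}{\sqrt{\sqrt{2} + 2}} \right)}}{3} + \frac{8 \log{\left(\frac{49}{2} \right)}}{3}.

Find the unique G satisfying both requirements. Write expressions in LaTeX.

G(z) = - \frac{4 z \log{\left(z^{4} + 2 z^{2} + \frac{1}{2} \right)}}{3} + \frac{16 z}{3} - 4 \sqrt{\frac{4}{9} - \frac{2 \sqrt{2}}{9}} \operatorname{atan}{\left(\frac{\sqrt{2} z}{\sqrt{2 - \sqrt{2}}} \right)} - 4 \sqrt{\frac{2 \sqrt{2}}{9} + \frac{4}{9}} \operatorname{atan}{\left(\frac{\sqrt{2} z}{\sqrt{\sqrt{2} + 2}} \right)} - 1

Since d/dz undoes antidifferentiation here, G(z) must give back the stated G'(z).
A general antiderivative is - \frac{4 z \log{\left(z^{4} + 2 z^{2} + \frac{1}{2} \right)}}{3} + \frac{16 z}{3} - 4 \sqrt{\frac{4}{9} - \frac{2 \sqrt{2}}{9}} \operatorname{atan}{\left(\frac{\sqrt{2} z}{\sqrt{2 - \sqrt{2}}} \right)} - 4 \sqrt{\frac{2 \sqrt{2}}{9} + \frac{4}{9}} \operatorname{atan}{\left(\frac{\sqrt{2} z}{\sqrt{\sqrt{2} + 2}} \right)} + C.
The condition gives C = - \frac{35}{3} + \frac{4 \sqrt{2} \sqrt{2 - \sqrt{2}} \operatorname{atan}{\left(\frac{2 \sqrt{2}}{\sqrt{2 - \sqrt{2}}} \right)}}{3} + \frac{4 \sqrt{2} \sqrt{\sqrt{2} + 2} \operatorname{atan}{\left(\frac{2 \sqrt{2}}{\sqrt{\sqrt{2} + 2}} \right)}}{3} + \frac{8 \log{\left(\frac{49}{2} \right)}}{3} - (- \frac{32}{3} + \frac{4 \sqrt{2} \sqrt{2 - \sqrt{2}} \operatorname{atan}{\left(\frac{2 \sqrt{2}}{\sqrt{2 - \sqrt{2}}} \right)}}{3} + \frac{4 \sqrt{2} \sqrt{\sqrt{2} + 2} \operatorname{atan}{\left(\frac{2 \sqrt{2}}{\sqrt{\sqrt{2} + 2}} \right)}}{3} + \frac{8 \log{\left(\frac{49}{2} \right)}}{3}) = -1.
So G(z) = - \frac{4 z \log{\left(z^{4} + 2 z^{2} + \frac{1}{2} \right)}}{3} + \frac{16 z}{3} - 4 \sqrt{\frac{4}{9} - \frac{2 \sqrt{2}}{9}} \operatorname{atan}{\left(\frac{\sqrt{2} z}{\sqrt{2 - \sqrt{2}}} \right)} - 4 \sqrt{\frac{2 \sqrt{2}}{9} + \frac{4}{9}} \operatorname{atan}{\left(\frac{\sqrt{2} z}{\sqrt{\sqrt{2} + 2}} \right)} - 1.
Check: d/dz[- \frac{4 z \log{\left(z^{4} + 2 z^{2} + \frac{1}{2} \right)}}{3} + \frac{16 z}{3} - 4 \sqrt{\frac{4}{9} - \frac{2 \sqrt{2}}{9}} \operatorname{atan}{\left(\frac{\sqrt{2} z}{\sqrt{2 - \sqrt{2}}} \right)} - 4 \sqrt{\frac{2 \sqrt{2}}{9} + \frac{4}{9}} \operatorname{atan}{\left(\frac{\sqrt{2} z}{\sqrt{\sqrt{2} + 2}} \right)} - 1] = - \frac{4 \log{\left(z^{4} + 2 z^{2} + \frac{1}{2} \right)}}{3} = G'(z).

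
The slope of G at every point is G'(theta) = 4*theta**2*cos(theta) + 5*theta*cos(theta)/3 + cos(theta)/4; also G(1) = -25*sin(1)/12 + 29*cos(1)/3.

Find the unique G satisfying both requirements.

Integrate term by term and add the pieces.
A general antiderivative is 4*theta**2*sin(theta) + 5*theta*sin(theta)/3 + 8*theta*cos(theta) - 31*sin(theta)/4 + 5*cos(theta)/3 + C.
The condition gives C = -25*sin(1)/12 + 29*cos(1)/3 - (-25*sin(1)/12 + 29*cos(1)/3) = 0.
So G(theta) = (48*theta**2*sin(theta) + 20*theta*sin(theta) + 96*theta*cos(theta) - 93*sin(theta) + 20*cos(theta))/12.
Check: d/dtheta[(48*theta**2*sin(theta) + 20*theta*sin(theta) + 96*theta*cos(theta) - 93*sin(theta) + 20*cos(theta))/12] = 4*theta**2*cos(theta) + 5*theta*cos(theta)/3 + cos(theta)/4 = G'(theta).

G(theta) = (48*theta**2*sin(theta) + 20*theta*sin(theta) + 96*theta*cos(theta) - 93*sin(theta) + 20*cos(theta))/12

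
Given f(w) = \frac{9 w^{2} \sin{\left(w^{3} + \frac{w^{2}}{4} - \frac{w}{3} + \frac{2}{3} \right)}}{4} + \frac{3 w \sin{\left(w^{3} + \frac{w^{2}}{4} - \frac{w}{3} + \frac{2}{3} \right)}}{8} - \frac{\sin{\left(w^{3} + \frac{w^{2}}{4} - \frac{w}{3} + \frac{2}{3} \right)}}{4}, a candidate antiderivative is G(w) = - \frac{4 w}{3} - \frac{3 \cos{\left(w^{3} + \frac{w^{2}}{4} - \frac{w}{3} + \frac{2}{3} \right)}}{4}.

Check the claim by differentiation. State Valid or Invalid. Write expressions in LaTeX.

d/dw[G] = \frac{9 w^{2} \sin{\left(w^{3} + \frac{w^{2}}{4} - \frac{w}{3} + \frac{2}{3} \right)}}{4} + \frac{3 w \sin{\left(w^{3} + \frac{w^{2}}{4} - \frac{w}{3} + \frac{2}{3} \right)}}{8} - \frac{\sin{\left(w^{3} + \frac{w^{2}}{4} - \frac{w}{3} + \frac{2}{3} \right)}}{4} - \frac{4}{3}
d/dw[G] - f(w) = - \frac{4}{3} != 0.

Invalid: d/dw[G] - f = - \frac{4}{3}, which is not 0.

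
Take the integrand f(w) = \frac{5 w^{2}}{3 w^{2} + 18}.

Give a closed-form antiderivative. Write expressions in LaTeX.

An antiderivative is F(w) = \frac{5 w}{3} - \frac{5 \sqrt{6} \operatorname{atan}{\left(\frac{\sqrt{6} w}{6} \right)}}{3}.

Recover f(w) by differentiating a candidate F(w); any mismatch rules it out.
Check: d/dw[\frac{5 w}{3} - \frac{5 \sqrt{6} \operatorname{atan}{\left(\frac{\sqrt{6} w}{6} \right)}}{3}] = \frac{5 w^{2}}{3 w^{2} + 18} = f(w).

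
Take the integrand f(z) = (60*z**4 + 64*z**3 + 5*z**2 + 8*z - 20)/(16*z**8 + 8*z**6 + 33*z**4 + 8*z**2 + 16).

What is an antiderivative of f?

An antiderivative is F(z) = (-5*z - 4)/(4*z**4 + z**2 + 4).

Recognize the product-rule pattern: f = u'v + uv' with u = 1/(2*z**4 + z**2/2 + 2), v = -5*z/2 - 2, so integration by parts undoes it.
Check: d/dz[(-5*z - 4)/(4*z**4 + z**2 + 4)] = (60*z**4 + 64*z**3 + 5*z**2 + 8*z - 20)/(16*z**8 + 8*z**6 + 33*z**4 + 8*z**2 + 16) = f(z).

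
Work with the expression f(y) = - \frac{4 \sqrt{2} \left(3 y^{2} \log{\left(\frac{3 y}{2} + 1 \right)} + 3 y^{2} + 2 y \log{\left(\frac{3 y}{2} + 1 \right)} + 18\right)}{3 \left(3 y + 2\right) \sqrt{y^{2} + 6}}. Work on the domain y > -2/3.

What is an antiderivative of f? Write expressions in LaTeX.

An antiderivative is F(y) = - \frac{8 \sqrt{\frac{y^{2}}{2} + 3} \log{\left(\frac{3 y}{2} + 1 \right)}}{3}.

Recognize the product-rule pattern: f = u'v + uv' with u = - \frac{8 \sqrt{\frac{y^{2}}{2} + 3}}{3}, v = \log{\left(\frac{3 y}{2} + 1 \right)}, so integration by parts undoes it.
Check: d/dy[- \frac{8 \sqrt{\frac{y^{2}}{2} + 3} \log{\left(\frac{3 y}{2} + 1 \right)}}{3}] = \frac{- 24 y^{2} \log{\left(\frac{3 y}{2} + 1 \right)} - 24 y^{2} - 16 y \log{\left(\frac{3 y}{2} + 1 \right)} - 144}{9 \sqrt{2} y \sqrt{y^{2} + 6} + 6 \sqrt{2} \sqrt{y^{2} + 6}}, which equals f(y).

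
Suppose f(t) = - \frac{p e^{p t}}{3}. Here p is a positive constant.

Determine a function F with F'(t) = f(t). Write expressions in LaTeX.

An antiderivative F(t) passes only if d/dt[F] lands on f(t) exactly.
Check: d/dt[- \frac{e^{p t}}{3}] = - \frac{p e^{p t}}{3} = f(t).

An antiderivative is F(t) = - \frac{e^{p t}}{3}.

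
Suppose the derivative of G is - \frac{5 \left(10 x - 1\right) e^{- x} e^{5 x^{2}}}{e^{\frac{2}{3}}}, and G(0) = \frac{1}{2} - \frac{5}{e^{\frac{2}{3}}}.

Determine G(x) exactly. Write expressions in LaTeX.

G'(x) matches the chain-rule pattern g'(h)*h' with inner function h(x) = 5 x^{2} - x - \frac{2}{3}; substituting u = h(x) collapses the integral.
A general antiderivative is - 5 e^{5 x^{2} - x - \frac{2}{3}} + C.
The condition gives C = \frac{1}{2} - \frac{5}{e^{\frac{2}{3}}} - (- \frac{5}{e^{\frac{2}{3}}}) = \frac{1}{2}.
So G(x) = \frac{1}{2} - \frac{5 e^{- x} e^{5 x^{2}}}{e^{\frac{2}{3}}}.
Check: d/dx[\frac{1}{2} - \frac{5 e^{- x} e^{5 x^{2}}}{e^{\frac{2}{3}}}] = \frac{\left(- 50 x e^{5 x^{2}} + 5 e^{5 x^{2}}\right) e^{- x}}{e^{\frac{2}{3}}}, which equals G'(x).

G(x) = \frac{1}{2} - \frac{5 e^{- x} e^{5 x^{2}}}{e^{\frac{2}{3}}}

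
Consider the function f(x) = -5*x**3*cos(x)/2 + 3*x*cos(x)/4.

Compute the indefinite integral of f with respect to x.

The integrand splits into summands that can be handled one at a time.
Check: d/dx[-5*x**3*sin(x)/2 - 15*x**2*cos(x)/2 + 63*x*sin(x)/4 + 63*cos(x)/4] = -5*x**3*cos(x)/2 + 3*x*cos(x)/4 = f(x).

F(x) = -5*x**3*sin(x)/2 - 15*x**2*cos(x)/2 + 63*x*sin(x)/4 + 63*cos(x)/4 + C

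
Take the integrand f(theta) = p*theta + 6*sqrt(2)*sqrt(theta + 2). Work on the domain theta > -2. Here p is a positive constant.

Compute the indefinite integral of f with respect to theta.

F(theta) = p*theta**2/2 + 4*theta*sqrt(2*theta + 4) + 8*sqrt(2*theta + 4) + C

Integrate term by term and add the pieces.
Check: d/dtheta[p*theta**2/2 + 4*theta*sqrt(2*theta + 4) + 8*sqrt(2*theta + 4)] = (p*theta*sqrt(theta + 2) + 6*sqrt(2)*theta + 12*sqrt(2))/sqrt(theta + 2), which equals f(theta).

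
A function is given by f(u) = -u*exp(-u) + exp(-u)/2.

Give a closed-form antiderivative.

An antiderivative is F(u) = (2*u + 1)*exp(-u)/2.

Recognize the product-rule pattern: f = v'r + vr' with v = u + 1/2, r = exp(-u), so integration by parts undoes it.
Check: d/du[(2*u + 1)*exp(-u)/2] = (1 - 2*u)*exp(-u)/2, which equals f(u).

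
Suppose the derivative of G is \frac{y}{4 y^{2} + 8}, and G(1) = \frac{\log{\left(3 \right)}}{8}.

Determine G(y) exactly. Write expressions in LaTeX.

The substitution u = y^{2} + 2 works: G'(y) is exactly (dG/du)*(du/dy) for that inner function.
A general antiderivative is \frac{\log{\left(y^{2} + 2 \right)}}{8} + C.
The condition gives C = \frac{\log{\left(3 \right)}}{8} - (\frac{\log{\left(3 \right)}}{8}) = 0.
So G(y) = \frac{\log{\left(y^{2} + 2 \right)}}{8}.
Check: d/dy[\frac{\log{\left(y^{2} + 2 \right)}}{8}] = \frac{y}{4 y^{2} + 8} = G'(y).

G(y) = \frac{\log{\left(y^{2} + 2 \right)}}{8}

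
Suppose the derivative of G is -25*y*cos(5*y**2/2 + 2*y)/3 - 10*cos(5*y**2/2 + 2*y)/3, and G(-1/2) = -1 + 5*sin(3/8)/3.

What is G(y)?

G(y) = -5*sin(5*y**2/2 + 2*y)/3 - 1

The substitution u = 5*y**2/2 + 2*y works: G'(y) is exactly (dG/du)*(du/dy) for that inner function.
A general antiderivative is -5*sin(5*y**2/2 + 2*y)/3 + C.
The condition gives C = -1 + 5*sin(3/8)/3 - (5*sin(3/8)/3) = -1.
So G(y) = -5*sin(5*y**2/2 + 2*y)/3 - 1.
Check: d/dy[-5*sin(5*y**2/2 + 2*y)/3 - 1] = -25*y*cos(5*y**2/2 + 2*y)/3 - 10*cos(5*y**2/2 + 2*y)/3 = G'(y).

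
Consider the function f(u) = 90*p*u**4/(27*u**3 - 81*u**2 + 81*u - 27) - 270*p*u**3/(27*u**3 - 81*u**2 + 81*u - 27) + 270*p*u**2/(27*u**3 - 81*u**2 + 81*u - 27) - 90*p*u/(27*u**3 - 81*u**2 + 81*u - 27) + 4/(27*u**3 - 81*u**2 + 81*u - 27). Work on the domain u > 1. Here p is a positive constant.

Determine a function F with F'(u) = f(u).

The integrand splits into summands that can be handled one at a time.
Check: d/du[5*p*u**2/3 - 2/(3*(3*u - 3)**2)] = (90*p*u**4 - 270*p*u**3 + 270*p*u**2 - 90*p*u + 4)/(27*u**3 - 81*u**2 + 81*u - 27), which equals f(u).

An antiderivative is F(u) = 5*p*u**2/3 - 2/(3*(3*u - 3)**2).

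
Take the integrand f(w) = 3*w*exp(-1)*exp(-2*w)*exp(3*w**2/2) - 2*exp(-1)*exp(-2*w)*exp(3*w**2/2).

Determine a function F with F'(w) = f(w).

An antiderivative is F(w) = exp(-1)*exp(-2*w)*exp(3*w**2/2).

The substitution u = 3*w**2/2 - 2*w - 1 works: f is exactly (dF/du)*(du/dw) for that inner function.
Check: d/dw[exp(-1)*exp(-2*w)*exp(3*w**2/2)] = (3*w*exp(3*w**2/2) - 2*exp(3*w**2/2))*exp(-1)*exp(-2*w), which equals f(w).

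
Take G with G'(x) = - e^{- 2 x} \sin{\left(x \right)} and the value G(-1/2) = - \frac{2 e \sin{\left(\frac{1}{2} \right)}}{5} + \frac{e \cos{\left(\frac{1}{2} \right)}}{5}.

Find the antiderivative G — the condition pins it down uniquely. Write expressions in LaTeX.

Whatever form G(x) takes, its d/dx must return the stated G'(x).
A general antiderivative is \frac{2 e^{- 2 x} \sin{\left(x \right)}}{5} + \frac{e^{- 2 x} \cos{\left(x \right)}}{5} + C.
The condition gives C = - \frac{2 e \sin{\left(\frac{1}{2} \right)}}{5} + \frac{e \cos{\left(\frac{1}{2} \right)}}{5} - (- \frac{2 e \sin{\left(\frac{1}{2} \right)}}{5} + \frac{e \cos{\left(\frac{1}{2} \right)}}{5}) = 0.
So G(x) = \frac{\left(2 \sin{\left(x \right)} + \cos{\left(x \right)}\right) e^{- 2 x}}{5}.
Check: d/dx[\frac{\left(2 \sin{\left(x \right)} + \cos{\left(x \right)}\right) e^{- 2 x}}{5}] = - e^{- 2 x} \sin{\left(x \right)} = G'(x).

G(x) = \frac{\left(2 \sin{\left(x \right)} + \cos{\left(x \right)}\right) e^{- 2 x}}{5}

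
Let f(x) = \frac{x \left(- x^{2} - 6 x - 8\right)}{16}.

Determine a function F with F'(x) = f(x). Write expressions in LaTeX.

An antiderivative is F(x) = - \frac{x^{2} \left(- x - 4\right)^{2}}{64}.

f matches the chain-rule pattern g'(h)*h' with inner function h(x) = - \frac{x^{2}}{4} - x; substituting u = h(x) collapses the integral.
Check: d/dx[- \frac{x^{2} \left(- x - 4\right)^{2}}{64}] = - \frac{x^{3}}{16} - \frac{3 x^{2}}{8} - \frac{x}{2}, which equals f(x).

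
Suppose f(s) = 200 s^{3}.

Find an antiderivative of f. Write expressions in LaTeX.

An antiderivative F(s) passes only if d/ds[F] lands on f(s) exactly.
Check: d/ds[50 s^{4}] = 200 s^{3} = f(s).

An antiderivative is F(s) = 50 s^{4}.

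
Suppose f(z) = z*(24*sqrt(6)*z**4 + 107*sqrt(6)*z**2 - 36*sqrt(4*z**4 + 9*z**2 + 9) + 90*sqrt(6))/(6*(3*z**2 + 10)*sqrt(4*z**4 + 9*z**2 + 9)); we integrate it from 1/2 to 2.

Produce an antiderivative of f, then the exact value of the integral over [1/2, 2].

Any candidate F(z) must reproduce f(z) exactly when differentiated.
F(z) = sqrt(6)*sqrt(4*z**4 + 9*z**2 + 9)/6 - log(3*z**2 + 10) is an antiderivative of f.
Check: d/dz[sqrt(6)*sqrt(4*z**4 + 9*z**2 + 9)/6 - log(3*z**2 + 10)] = (24*sqrt(6)*z**5 + 107*sqrt(6)*z**3 - 36*z*sqrt(4*z**4 + 9*z**2 + 9) + 90*sqrt(6)*z)/(18*z**2*sqrt(4*z**4 + 9*z**2 + 9) + 60*sqrt(4*z**4 + 9*z**2 + 9)), which equals f(z).
F(2) = -log(22) + sqrt(654)/6; F(1/2) = -log(43/4) + sqrt(69)/6.
Integral = F(2) - F(1/2) = -sqrt(69)/6 - log(11/3) + log(43/24) + sqrt(654)/6.

Antiderivative: F(z) = sqrt(6)*sqrt(4*z**4 + 9*z**2 + 9)/6 - log(3*z**2 + 10); value = -sqrt(69)/6 - log(11/3) + log(43/24) + sqrt(654)/6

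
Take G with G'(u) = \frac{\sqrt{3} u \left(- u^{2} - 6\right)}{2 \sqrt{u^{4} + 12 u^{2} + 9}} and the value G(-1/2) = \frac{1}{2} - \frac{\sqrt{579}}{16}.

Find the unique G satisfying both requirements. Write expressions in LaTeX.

G(u) = \frac{1}{2} - \frac{3 \sqrt{\frac{u^{4}}{3} + 4 u^{2} + 3}}{4}

The substitution w = \frac{u^{4}}{3} + 4 u^{2} + 3 works: G'(u) is exactly (dG/dw)*(dw/du) for that inner function.
A general antiderivative is - \frac{3 \sqrt{\frac{u^{4}}{3} + 4 u^{2} + 3}}{4} + C.
The condition gives C = \frac{1}{2} - \frac{\sqrt{579}}{16} - (- \frac{\sqrt{579}}{16}) = \frac{1}{2}.
So G(u) = \frac{1}{2} - \frac{3 \sqrt{\frac{u^{4}}{3} + 4 u^{2} + 3}}{4}.
Check: d/du[\frac{1}{2} - \frac{3 \sqrt{\frac{u^{4}}{3} + 4 u^{2} + 3}}{4}] = \frac{- \sqrt{3} u^{3} - 6 \sqrt{3} u}{2 \sqrt{u^{4} + 12 u^{2} + 9}}, which equals G'(u).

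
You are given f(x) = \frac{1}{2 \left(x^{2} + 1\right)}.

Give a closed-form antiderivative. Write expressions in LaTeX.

Differentiate the proposed F(x) back; it has to land on f(x) exactly.
Check: d/dx[\frac{\operatorname{atan}{\left(x \right)}}{2}] = \frac{1}{2 x^{2} + 2}, which equals f(x).

An antiderivative is F(x) = \frac{\operatorname{atan}{\left(x \right)}}{2}.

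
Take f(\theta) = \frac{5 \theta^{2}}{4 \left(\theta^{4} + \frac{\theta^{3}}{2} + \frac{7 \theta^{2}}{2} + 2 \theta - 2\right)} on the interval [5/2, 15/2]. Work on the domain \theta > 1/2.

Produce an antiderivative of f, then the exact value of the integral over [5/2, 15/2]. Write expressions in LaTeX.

Factor the denominator (2 \left(\theta + 1\right) \left(2 \theta - 1\right) \left(\theta^{2} + 4\right)) and decompose: f = \frac{2 \left(\theta + 9\right)}{17 \left(\theta^{2} + 4\right)} + \frac{5}{51 \left(2 \theta - 1\right)} - \frac{1}{6 \left(\theta + 1\right)}; each piece integrates to a log, atan, or power term.
F(\theta) = \frac{5 \log{\left(\theta - \frac{1}{2} \right)}}{102} - \frac{\log{\left(\theta + 1 \right)}}{6} + \frac{\log{\left(\theta^{2} + 4 \right)}}{17} + \frac{9 \operatorname{atan}{\left(\frac{\theta}{2} \right)}}{17} is an antiderivative of f.
Check: d/d\theta[\frac{5 \log{\left(\theta - \frac{1}{2} \right)}}{102} - \frac{\log{\left(\theta + 1 \right)}}{6} + \frac{\log{\left(\theta^{2} + 4 \right)}}{17} + \frac{9 \operatorname{atan}{\left(\frac{\theta}{2} \right)}}{17}] = \frac{5 \theta^{2}}{4 \theta^{4} + 2 \theta^{3} + 14 \theta^{2} + 8 \theta - 8}, which equals f(\theta).
F(15/2) = - \frac{\log{\left(\frac{17}{2} \right)}}{6} + \frac{5 \log{\left(7 \right)}}{102} + \frac{\log{\left(\frac{241}{4} \right)}}{17} + \frac{9 \operatorname{atan}{\left(\frac{15}{4} \right)}}{17}; F(5/2) = - \frac{\log{\left(\frac{7}{2} \right)}}{6} + \frac{5 \log{\left(2 \right)}}{102} + \frac{\log{\left(\frac{41}{4} \right)}}{17} + \frac{9 \operatorname{atan}{\left(\frac{5}{4} \right)}}{17}.
Integral = F(15/2) - F(5/2) = - \frac{9 \operatorname{atan}{\left(\frac{5}{4} \right)}}{17} - \frac{\log{\left(\frac{17}{2} \right)}}{6} - \frac{\log{\left(\frac{41}{4} \right)}}{17} - \frac{5 \log{\left(2 \right)}}{102} + \frac{5 \log{\left(7 \right)}}{102} + \frac{\log{\left(\frac{7}{2} \right)}}{6} + \frac{\log{\left(\frac{241}{4} \right)}}{17} + \frac{9 \operatorname{atan}{\left(\frac{15}{4} \right)}}{17}.

Antiderivative: F(\theta) = \frac{5 \log{\left(\theta - \frac{1}{2} \right)}}{102} - \frac{\log{\left(\theta + 1 \right)}}{6} + \frac{\log{\left(\theta^{2} + 4 \right)}}{17} + \frac{9 \operatorname{atan}{\left(\frac{\theta}{2} \right)}}{17}; value = - \frac{9 \operatorname{atan}{\left(\frac{5}{4} \right)}}{17} - \frac{\log{\left(\frac{17}{2} \right)}}{6} - \frac{\log{\left(\frac{41}{4} \right)}}{17} - \frac{5 \log{\left(2 \right)}}{102} + \frac{5 \log{\left(7 \right)}}{102} + \frac{\log{\left(\frac{7}{2} \right)}}{6} + \frac{\log{\left(\frac{241}{4} \right)}}{17} + \frac{9 \operatorname{atan}{\left(\frac{15}{4} \right)}}{17}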